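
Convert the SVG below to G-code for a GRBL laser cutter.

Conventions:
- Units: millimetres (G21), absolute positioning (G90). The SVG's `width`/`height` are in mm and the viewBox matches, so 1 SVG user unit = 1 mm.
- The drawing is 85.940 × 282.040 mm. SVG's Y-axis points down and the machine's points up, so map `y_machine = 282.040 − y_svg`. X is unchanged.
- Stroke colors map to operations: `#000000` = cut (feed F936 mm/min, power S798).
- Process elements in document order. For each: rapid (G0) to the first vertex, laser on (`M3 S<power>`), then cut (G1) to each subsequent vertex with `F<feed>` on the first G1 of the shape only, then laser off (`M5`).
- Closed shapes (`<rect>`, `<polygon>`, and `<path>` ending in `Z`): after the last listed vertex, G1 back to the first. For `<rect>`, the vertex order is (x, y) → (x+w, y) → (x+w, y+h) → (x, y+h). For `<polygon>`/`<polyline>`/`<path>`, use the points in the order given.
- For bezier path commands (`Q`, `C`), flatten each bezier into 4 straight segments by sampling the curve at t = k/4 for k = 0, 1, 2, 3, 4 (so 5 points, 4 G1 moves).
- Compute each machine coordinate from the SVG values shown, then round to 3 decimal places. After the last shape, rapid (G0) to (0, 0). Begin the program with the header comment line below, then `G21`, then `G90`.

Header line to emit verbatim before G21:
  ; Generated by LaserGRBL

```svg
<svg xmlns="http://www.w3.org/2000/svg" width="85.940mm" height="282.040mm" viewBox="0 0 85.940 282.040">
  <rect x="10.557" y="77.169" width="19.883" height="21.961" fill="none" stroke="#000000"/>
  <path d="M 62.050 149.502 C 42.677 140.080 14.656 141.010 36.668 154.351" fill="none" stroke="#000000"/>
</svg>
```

; Generated by LaserGRBL
G21
G90
G0 X10.557 Y204.871
M3 S798
G1 X30.440 Y204.871 F936
G1 X30.440 Y182.910
G1 X10.557 Y182.910
G1 X10.557 Y204.871
M5
G0 X62.050 Y132.538
M3 S798
G1 X46.816 Y137.631 F936
G1 X33.840 Y138.650
G1 X28.623 Y135.400
G1 X36.668 Y127.689
M5
G0 X0.000 Y0.000

viewBox `0 0 85.940 282.040` with mm width/height → 1 unit = 1 mm. Flip: y_m = 282.040 − y_svg.

**Shape 1** — `<rect>` rectangle, stroke `#000000` → cut (S798, F936). Machine vertices: (10.557,204.871) → (30.440,204.871) → (30.440,182.910) → (10.557,182.910) → (10.557,204.871). Closed: final G1 returns to the first vertex.

**Shape 2** — `<path>` cubic bezier, stroke `#000000` → cut (S798, F936). Control points (SVG): P0=(62.050,149.502), P1=(42.677,140.080), P2=(14.656,141.010), P3=(36.668,154.351); sampled at t=k/4. Machine vertices: (62.050,132.538) → (46.816,137.631) → (33.840,138.650) → (28.623,135.400) → (36.668,127.689). Open path.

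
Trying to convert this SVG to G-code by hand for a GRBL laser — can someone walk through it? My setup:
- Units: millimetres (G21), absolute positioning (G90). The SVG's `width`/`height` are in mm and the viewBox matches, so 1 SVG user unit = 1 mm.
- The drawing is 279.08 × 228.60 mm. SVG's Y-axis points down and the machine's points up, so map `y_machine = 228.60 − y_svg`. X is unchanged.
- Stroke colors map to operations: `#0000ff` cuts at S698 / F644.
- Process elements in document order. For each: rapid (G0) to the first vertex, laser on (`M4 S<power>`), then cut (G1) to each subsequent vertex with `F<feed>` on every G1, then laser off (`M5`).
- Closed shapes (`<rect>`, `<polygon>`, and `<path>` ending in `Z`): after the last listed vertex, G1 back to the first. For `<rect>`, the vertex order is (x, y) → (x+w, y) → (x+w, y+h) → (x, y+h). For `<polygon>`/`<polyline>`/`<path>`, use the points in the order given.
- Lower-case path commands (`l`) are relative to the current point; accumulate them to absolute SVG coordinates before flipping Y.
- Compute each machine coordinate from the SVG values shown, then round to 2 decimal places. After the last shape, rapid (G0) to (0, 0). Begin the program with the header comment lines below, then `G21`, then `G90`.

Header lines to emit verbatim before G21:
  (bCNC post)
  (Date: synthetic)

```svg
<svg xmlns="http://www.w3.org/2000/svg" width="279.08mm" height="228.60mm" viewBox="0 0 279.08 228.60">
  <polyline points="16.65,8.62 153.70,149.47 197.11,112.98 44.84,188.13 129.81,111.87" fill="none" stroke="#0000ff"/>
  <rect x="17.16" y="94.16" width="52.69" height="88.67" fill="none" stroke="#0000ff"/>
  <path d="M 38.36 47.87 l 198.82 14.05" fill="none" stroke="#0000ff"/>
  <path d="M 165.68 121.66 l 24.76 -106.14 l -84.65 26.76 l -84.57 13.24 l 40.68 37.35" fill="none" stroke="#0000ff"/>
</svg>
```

Since the viewBox matches the mm dimensions, user units are millimetres directly. The only transform is the Y-flip y_m = 228.60 − y_svg.

Shape 1 is a open polyline drawn with `<polyline>`. Its stroke #0000ff means cut at S698, F644. After flipping Y the toolpath is (16.65,219.98) → (153.70,79.13) → (197.11,115.62) → (44.84,40.47) → (129.81,116.73).

Shape 2 is a rectangle drawn with `<rect>`. Its stroke #0000ff means cut at S698, F644. After flipping Y the toolpath is (17.16,134.44) → (69.85,134.44) → (69.85,45.77) → (17.16,45.77) → (17.16,134.44), returning to the start.

Shape 3 is a line segment drawn with `<path>`. Its stroke #0000ff means cut at S698, F644. After flipping Y the toolpath is (38.36,180.73) → (237.18,166.68).

Shape 4 is a open polyline drawn with `<path>`. Its stroke #0000ff means cut at S698, F644. After flipping Y the toolpath is (165.68,106.94) → (190.44,213.08) → (105.79,186.32) → (21.22,173.08) → (61.90,135.73).

(bCNC post)
(Date: synthetic)
G21
G90
G0 X16.65 Y219.98
M4 S698
G1 X153.70 Y79.13 F644
G1 X197.11 Y115.62 F644
G1 X44.84 Y40.47 F644
G1 X129.81 Y116.73 F644
M5
G0 X17.16 Y134.44
M4 S698
G1 X69.85 Y134.44 F644
G1 X69.85 Y45.77 F644
G1 X17.16 Y45.77 F644
G1 X17.16 Y134.44 F644
M5
G0 X38.36 Y180.73
M4 S698
G1 X237.18 Y166.68 F644
M5
G0 X165.68 Y106.94
M4 S698
G1 X190.44 Y213.08 F644
G1 X105.79 Y186.32 F644
G1 X21.22 Y173.08 F644
G1 X61.90 Y135.73 F644
M5
G0 X0.00 Y0.00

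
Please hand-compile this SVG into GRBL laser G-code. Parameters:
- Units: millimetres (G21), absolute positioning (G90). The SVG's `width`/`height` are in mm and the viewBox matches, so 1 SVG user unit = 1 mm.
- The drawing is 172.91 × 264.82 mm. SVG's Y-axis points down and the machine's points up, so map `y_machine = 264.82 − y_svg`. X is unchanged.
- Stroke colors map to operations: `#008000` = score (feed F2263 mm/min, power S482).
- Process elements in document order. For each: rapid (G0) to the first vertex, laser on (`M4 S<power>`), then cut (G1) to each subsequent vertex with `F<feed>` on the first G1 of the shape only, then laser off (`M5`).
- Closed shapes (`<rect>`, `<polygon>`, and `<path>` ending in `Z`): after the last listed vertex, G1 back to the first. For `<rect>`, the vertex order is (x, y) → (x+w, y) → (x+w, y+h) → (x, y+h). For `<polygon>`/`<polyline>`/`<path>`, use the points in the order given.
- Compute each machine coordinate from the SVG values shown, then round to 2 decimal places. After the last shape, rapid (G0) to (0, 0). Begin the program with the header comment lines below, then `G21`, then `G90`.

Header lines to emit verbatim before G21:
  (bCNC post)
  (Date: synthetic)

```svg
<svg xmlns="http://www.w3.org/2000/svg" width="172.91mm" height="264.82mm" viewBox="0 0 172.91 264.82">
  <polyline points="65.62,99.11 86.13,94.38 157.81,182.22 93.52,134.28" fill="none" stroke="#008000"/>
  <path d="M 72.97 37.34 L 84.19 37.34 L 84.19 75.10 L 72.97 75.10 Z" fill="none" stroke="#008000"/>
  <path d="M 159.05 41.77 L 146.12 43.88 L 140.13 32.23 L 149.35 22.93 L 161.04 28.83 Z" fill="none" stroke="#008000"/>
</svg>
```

(bCNC post)
(Date: synthetic)
G21
G90
G0 X65.62 Y165.71
M4 S482
G1 X86.13 Y170.44 F2263
G1 X157.81 Y82.60
G1 X93.52 Y130.54
M5
G0 X72.97 Y227.48
M4 S482
G1 X84.19 Y227.48 F2263
G1 X84.19 Y189.72
G1 X72.97 Y189.72
G1 X72.97 Y227.48
M5
G0 X159.05 Y223.05
M4 S482
G1 X146.12 Y220.94 F2263
G1 X140.13 Y232.59
G1 X149.35 Y241.89
G1 X161.04 Y235.99
G1 X159.05 Y223.05
M5
G0 X0.00 Y0.00

viewBox `0 0 172.91 264.82` with mm width/height → 1 unit = 1 mm. Flip: y_m = 264.82 − y_svg.

**Shape 1** — `<polyline>` open polyline, stroke `#008000` → score (S482, F2263). Machine vertices: (65.62,165.71) → (86.13,170.44) → (157.81,82.60) → (93.52,130.54). Open path.

**Shape 2** — `<path>` rectangle, stroke `#008000` → score (S482, F2263). Machine vertices: (72.97,227.48) → (84.19,227.48) → (84.19,189.72) → (72.97,189.72) → (72.97,227.48). Closed: final G1 returns to the first vertex.

**Shape 3** — `<path>` regular polygon, stroke `#008000` → score (S482, F2263). Machine vertices: (159.05,223.05) → (146.12,220.94) → (140.13,232.59) → (149.35,241.89) → (161.04,235.99) → (159.05,223.05). Closed: final G1 returns to the first vertex.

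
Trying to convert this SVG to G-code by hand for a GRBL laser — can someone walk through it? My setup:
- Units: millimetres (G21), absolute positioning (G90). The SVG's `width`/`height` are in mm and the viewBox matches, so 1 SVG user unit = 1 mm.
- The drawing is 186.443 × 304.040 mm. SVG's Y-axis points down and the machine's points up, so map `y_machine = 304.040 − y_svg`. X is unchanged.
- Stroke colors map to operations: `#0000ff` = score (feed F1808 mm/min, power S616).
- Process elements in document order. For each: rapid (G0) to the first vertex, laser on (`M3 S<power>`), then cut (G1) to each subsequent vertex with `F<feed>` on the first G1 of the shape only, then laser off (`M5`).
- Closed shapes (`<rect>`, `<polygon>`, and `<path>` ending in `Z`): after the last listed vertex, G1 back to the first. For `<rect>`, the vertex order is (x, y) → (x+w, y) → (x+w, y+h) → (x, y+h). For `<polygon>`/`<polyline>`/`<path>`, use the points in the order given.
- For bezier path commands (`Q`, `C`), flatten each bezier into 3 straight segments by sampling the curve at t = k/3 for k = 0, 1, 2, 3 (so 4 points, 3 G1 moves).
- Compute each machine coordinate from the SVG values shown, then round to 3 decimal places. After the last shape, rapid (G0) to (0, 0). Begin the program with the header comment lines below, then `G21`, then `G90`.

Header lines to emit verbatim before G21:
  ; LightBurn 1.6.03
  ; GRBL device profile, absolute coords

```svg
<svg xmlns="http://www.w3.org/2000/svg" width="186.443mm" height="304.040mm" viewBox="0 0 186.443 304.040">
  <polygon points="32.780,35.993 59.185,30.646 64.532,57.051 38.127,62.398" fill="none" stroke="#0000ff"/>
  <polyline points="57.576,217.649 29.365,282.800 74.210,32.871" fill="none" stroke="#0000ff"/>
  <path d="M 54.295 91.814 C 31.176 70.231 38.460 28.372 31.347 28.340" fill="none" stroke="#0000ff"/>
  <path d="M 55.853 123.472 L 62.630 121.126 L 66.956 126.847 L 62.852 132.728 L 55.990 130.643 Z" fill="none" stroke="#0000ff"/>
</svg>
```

Since the viewBox matches the mm dimensions, user units are millimetres directly. The only transform is the Y-flip y_m = 304.040 − y_svg.

Shape 1 is a regular polygon drawn with `<polygon>`. Its stroke #0000ff means score at S616, F1808. After flipping Y the toolpath is (32.780,268.047) → (59.185,273.394) → (64.532,246.989) → (38.127,241.642) → (32.780,268.047), returning to the start.

Shape 2 is a open polyline drawn with `<polyline>`. Its stroke #0000ff means score at S616, F1808. After flipping Y the toolpath is (57.576,86.391) → (29.365,21.240) → (74.210,271.169).

Shape 3 is a cubic bezier drawn with `<path>`. Its stroke #0000ff means score at S616, F1808. After flipping Y the toolpath is (54.295,212.226) → (39.651,238.268) → (35.320,264.026) → (31.347,275.700).

Shape 4 is a regular polygon drawn with `<path>`. Its stroke #0000ff means score at S616, F1808. After flipping Y the toolpath is (55.853,180.568) → (62.630,182.914) → (66.956,177.193) → (62.852,171.312) → (55.990,173.397) → (55.853,180.568), returning to the start.

; LightBurn 1.6.03
; GRBL device profile, absolute coords
G21
G90
G0 X32.780 Y268.047
M3 S616
G1 X59.185 Y273.394 F1808
G1 X64.532 Y246.989
G1 X38.127 Y241.642
G1 X32.780 Y268.047
M5
G0 X57.576 Y86.391
M3 S616
G1 X29.365 Y21.240 F1808
G1 X74.210 Y271.169
M5
G0 X54.295 Y212.226
M3 S616
G1 X39.651 Y238.268 F1808
G1 X35.320 Y264.026
G1 X31.347 Y275.700
M5
G0 X55.853 Y180.568
M3 S616
G1 X62.630 Y182.914 F1808
G1 X66.956 Y177.193
G1 X62.852 Y171.312
G1 X55.990 Y173.397
G1 X55.853 Y180.568
M5
G0 X0.000 Y0.000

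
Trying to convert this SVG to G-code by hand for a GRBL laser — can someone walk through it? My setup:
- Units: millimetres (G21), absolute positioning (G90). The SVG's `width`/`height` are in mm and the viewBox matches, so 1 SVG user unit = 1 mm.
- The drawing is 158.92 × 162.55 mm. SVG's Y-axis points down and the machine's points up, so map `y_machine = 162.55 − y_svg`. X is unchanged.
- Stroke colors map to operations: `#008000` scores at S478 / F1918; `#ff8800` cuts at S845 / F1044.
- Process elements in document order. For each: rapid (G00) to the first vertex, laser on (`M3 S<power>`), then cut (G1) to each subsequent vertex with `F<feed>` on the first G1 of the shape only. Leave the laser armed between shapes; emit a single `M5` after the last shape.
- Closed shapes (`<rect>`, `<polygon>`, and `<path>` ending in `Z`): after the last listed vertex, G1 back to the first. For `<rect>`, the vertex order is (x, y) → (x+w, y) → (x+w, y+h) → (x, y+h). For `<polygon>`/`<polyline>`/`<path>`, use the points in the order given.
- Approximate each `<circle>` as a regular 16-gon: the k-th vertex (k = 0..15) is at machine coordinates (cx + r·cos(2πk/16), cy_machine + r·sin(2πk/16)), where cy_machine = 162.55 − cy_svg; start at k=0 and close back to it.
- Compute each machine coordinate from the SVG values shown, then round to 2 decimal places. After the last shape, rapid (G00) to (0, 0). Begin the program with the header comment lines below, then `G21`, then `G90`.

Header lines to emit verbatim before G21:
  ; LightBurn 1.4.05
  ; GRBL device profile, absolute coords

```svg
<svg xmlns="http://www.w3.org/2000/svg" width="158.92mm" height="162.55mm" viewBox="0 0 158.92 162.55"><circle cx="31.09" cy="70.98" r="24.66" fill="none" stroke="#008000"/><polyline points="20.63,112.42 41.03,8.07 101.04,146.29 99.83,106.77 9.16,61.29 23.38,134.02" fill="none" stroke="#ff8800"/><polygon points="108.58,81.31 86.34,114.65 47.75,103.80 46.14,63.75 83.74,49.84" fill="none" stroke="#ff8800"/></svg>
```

viewBox `0 0 158.92 162.55` with mm width/height → 1 unit = 1 mm. Flip: y_m = 162.55 − y_svg.

**Shape 1** — `<circle>` circle, stroke `#008000` → score (S478, F1918). Machine vertices: (55.75,91.57) → (53.87,101.01) → (48.53,109.01) → (40.53,114.35) → (31.09,116.23) → (21.65,114.35) → (13.65,109.01) → (8.31,101.01) → (6.43,91.57) → (8.31,82.13) → (13.65,74.13) → (21.65,68.79) → (31.09,66.91) → (40.53,68.79) → (48.53,74.13) → (53.87,82.13) → (55.75,91.57). Closed: final G1 returns to the first vertex.

**Shape 2** — `<polyline>` open polyline, stroke `#ff8800` → cut (S845, F1044). Machine vertices: (20.63,50.13) → (41.03,154.48) → (101.04,16.26) → (99.83,55.78) → (9.16,101.26) → (23.38,28.53). Open path.

**Shape 3** — `<polygon>` regular polygon, stroke `#ff8800` → cut (S845, F1044). Machine vertices: (108.58,81.24) → (86.34,47.90) → (47.75,58.75) → (46.14,98.80) → (83.74,112.71) → (108.58,81.24). Closed: final G1 returns to the first vertex.

; LightBurn 1.4.05
; GRBL device profile, absolute coords
G21
G90
G00 X55.75 Y91.57
M3 S478
G1 X53.87 Y101.01 F1918
G1 X48.53 Y109.01
G1 X40.53 Y114.35
G1 X31.09 Y116.23
G1 X21.65 Y114.35
G1 X13.65 Y109.01
G1 X8.31 Y101.01
G1 X6.43 Y91.57
G1 X8.31 Y82.13
G1 X13.65 Y74.13
G1 X21.65 Y68.79
G1 X31.09 Y66.91
G1 X40.53 Y68.79
G1 X48.53 Y74.13
G1 X53.87 Y82.13
G1 X55.75 Y91.57
G00 X20.63 Y50.13
M3 S845
G1 X41.03 Y154.48 F1044
G1 X101.04 Y16.26
G1 X99.83 Y55.78
G1 X9.16 Y101.26
G1 X23.38 Y28.53
G00 X108.58 Y81.24
M3 S845
G1 X86.34 Y47.90 F1044
G1 X47.75 Y58.75
G1 X46.14 Y98.80
G1 X83.74 Y112.71
G1 X108.58 Y81.24
M5
G00 X0.00 Y0.00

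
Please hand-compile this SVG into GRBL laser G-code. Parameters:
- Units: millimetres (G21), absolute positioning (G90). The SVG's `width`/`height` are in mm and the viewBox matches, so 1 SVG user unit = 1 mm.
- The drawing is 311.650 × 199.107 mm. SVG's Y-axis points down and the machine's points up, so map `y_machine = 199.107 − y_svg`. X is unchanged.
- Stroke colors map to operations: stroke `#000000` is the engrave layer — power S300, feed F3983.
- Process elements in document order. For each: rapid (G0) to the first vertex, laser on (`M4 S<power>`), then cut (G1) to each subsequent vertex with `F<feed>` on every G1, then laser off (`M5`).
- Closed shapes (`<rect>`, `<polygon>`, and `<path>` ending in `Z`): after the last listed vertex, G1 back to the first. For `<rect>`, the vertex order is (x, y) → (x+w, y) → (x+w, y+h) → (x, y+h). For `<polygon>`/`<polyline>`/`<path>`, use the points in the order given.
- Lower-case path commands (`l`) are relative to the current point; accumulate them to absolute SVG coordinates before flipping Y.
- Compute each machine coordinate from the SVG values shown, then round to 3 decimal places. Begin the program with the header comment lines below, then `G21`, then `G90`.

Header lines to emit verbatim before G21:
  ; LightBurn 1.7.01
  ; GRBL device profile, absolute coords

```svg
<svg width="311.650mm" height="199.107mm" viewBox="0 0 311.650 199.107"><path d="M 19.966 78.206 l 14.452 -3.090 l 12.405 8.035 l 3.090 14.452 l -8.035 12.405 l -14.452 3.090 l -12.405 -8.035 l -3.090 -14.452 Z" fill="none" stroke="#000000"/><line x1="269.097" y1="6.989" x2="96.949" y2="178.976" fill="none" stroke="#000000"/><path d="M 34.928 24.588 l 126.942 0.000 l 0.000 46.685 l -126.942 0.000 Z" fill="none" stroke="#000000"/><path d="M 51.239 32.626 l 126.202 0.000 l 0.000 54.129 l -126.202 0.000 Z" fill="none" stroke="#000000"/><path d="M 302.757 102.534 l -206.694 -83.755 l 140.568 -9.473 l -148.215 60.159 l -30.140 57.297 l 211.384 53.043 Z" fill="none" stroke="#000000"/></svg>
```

; LightBurn 1.7.01
; GRBL device profile, absolute coords
G21
G90
G0 X19.966 Y120.901
M4 S300
G1 X34.418 Y123.991 F3983
G1 X46.823 Y115.956 F3983
G1 X49.913 Y101.504 F3983
G1 X41.878 Y89.099 F3983
G1 X27.426 Y86.009 F3983
G1 X15.021 Y94.044 F3983
G1 X11.931 Y108.496 F3983
G1 X19.966 Y120.901 F3983
M5
G0 X269.097 Y192.118
M4 S300
G1 X96.949 Y20.131 F3983
M5
G0 X34.928 Y174.519
M4 S300
G1 X161.870 Y174.519 F3983
G1 X161.870 Y127.834 F3983
G1 X34.928 Y127.834 F3983
G1 X34.928 Y174.519 F3983
M5
G0 X51.239 Y166.481
M4 S300
G1 X177.441 Y166.481 F3983
G1 X177.441 Y112.352 F3983
G1 X51.239 Y112.352 F3983
G1 X51.239 Y166.481 F3983
M5
G0 X302.757 Y96.573
M4 S300
G1 X96.063 Y180.328 F3983
G1 X236.631 Y189.801 F3983
G1 X88.416 Y129.642 F3983
G1 X58.276 Y72.345 F3983
G1 X269.660 Y19.302 F3983
G1 X302.757 Y96.573 F3983
M5

1 u = 1 mm; y_m = 199.107 − y.

[1] `<path>` regular polygon, #000000→engrave S300 F3983: (19.966,120.901) → (34.418,123.991) → (46.823,115.956) → (49.913,101.504) → (41.878,89.099) → (27.426,86.009) → (15.021,94.044) → (11.931,108.496) → (19.966,120.901) (closed)

[2] `<line>` line segment, #000000→engrave S300 F3983: (269.097,192.118) → (96.949,20.131)

[3] `<path>` rectangle, #000000→engrave S300 F3983: (34.928,174.519) → (161.870,174.519) → (161.870,127.834) → (34.928,127.834) → (34.928,174.519) (closed)

[4] `<path>` rectangle, #000000→engrave S300 F3983: (51.239,166.481) → (177.441,166.481) → (177.441,112.352) → (51.239,112.352) → (51.239,166.481) (closed)

[5] `<path>` closed polygon, #000000→engrave S300 F3983: (302.757,96.573) → (96.063,180.328) → (236.631,189.801) → (88.416,129.642) → (58.276,72.345) → (269.660,19.302) → (302.757,96.573) (closed)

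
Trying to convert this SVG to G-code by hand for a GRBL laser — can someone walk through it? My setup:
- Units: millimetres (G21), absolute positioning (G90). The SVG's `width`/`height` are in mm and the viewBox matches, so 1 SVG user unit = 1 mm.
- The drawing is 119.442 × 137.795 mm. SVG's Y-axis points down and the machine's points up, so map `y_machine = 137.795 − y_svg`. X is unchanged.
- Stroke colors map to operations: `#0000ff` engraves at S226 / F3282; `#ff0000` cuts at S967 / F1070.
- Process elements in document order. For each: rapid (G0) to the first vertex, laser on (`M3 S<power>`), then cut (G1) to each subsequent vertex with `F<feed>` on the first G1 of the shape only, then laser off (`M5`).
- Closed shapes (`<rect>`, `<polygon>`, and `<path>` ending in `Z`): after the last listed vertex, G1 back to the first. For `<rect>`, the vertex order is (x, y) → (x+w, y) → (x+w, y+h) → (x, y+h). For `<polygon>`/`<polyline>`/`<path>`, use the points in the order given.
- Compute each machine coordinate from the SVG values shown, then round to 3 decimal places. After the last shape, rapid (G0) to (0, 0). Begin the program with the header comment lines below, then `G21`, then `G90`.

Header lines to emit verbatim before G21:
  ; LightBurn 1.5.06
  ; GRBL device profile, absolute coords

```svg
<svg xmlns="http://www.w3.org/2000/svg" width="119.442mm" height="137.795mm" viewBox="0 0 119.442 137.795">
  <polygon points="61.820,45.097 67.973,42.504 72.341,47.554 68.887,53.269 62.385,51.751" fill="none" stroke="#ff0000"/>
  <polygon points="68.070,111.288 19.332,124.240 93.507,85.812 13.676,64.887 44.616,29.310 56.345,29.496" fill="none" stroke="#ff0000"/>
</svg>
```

Since the viewBox matches the mm dimensions, user units are millimetres directly. The only transform is the Y-flip y_m = 137.795 − y_svg.

Shape 1 is a regular polygon drawn with `<polygon>`. Its stroke #ff0000 means cut at S967, F1070. After flipping Y the toolpath is (61.820,92.698) → (67.973,95.291) → (72.341,90.241) → (68.887,84.526) → (62.385,86.044) → (61.820,92.698), returning to the start.

Shape 2 is a closed polygon drawn with `<polygon>`. Its stroke #ff0000 means cut at S967, F1070. After flipping Y the toolpath is (68.070,26.507) → (19.332,13.555) → (93.507,51.983) → (13.676,72.908) → (44.616,108.485) → (56.345,108.299) → (68.070,26.507), returning to the start.

; LightBurn 1.5.06
; GRBL device profile, absolute coords
G21
G90
G0 X61.820 Y92.698
M3 S967
G1 X67.973 Y95.291 F1070
G1 X72.341 Y90.241
G1 X68.887 Y84.526
G1 X62.385 Y86.044
G1 X61.820 Y92.698
M5
G0 X68.070 Y26.507
M3 S967
G1 X19.332 Y13.555 F1070
G1 X93.507 Y51.983
G1 X13.676 Y72.908
G1 X44.616 Y108.485
G1 X56.345 Y108.299
G1 X68.070 Y26.507
M5
G0 X0.000 Y0.000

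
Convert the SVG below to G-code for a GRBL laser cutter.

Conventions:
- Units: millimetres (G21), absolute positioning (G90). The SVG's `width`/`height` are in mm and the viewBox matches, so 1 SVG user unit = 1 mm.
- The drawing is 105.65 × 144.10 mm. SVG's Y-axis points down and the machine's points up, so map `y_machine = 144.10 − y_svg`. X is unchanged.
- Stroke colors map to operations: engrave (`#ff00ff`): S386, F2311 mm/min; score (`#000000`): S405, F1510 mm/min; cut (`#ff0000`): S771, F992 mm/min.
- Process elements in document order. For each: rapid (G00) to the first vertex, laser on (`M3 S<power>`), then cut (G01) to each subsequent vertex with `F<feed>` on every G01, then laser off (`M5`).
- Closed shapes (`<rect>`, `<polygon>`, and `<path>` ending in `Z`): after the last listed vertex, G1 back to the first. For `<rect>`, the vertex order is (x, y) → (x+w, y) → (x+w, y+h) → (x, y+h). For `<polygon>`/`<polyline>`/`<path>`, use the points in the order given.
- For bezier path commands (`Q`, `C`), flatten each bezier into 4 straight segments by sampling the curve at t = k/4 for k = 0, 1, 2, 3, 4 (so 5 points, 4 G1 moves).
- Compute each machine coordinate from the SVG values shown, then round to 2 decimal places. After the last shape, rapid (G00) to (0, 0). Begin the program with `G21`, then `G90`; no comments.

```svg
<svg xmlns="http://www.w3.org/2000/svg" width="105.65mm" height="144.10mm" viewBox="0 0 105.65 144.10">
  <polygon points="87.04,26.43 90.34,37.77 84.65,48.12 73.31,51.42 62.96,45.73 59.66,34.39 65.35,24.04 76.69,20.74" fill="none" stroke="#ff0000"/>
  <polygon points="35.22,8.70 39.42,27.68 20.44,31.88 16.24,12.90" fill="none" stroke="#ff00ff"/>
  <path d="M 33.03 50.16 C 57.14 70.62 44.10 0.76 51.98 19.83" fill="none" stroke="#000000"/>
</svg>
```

1 u = 1 mm; y_m = 144.10 − y.

[1] `<polygon>` regular polygon, #ff0000→cut S771 F992: (87.04,117.67) → (90.34,106.33) → (84.65,95.98) → (73.31,92.68) → (62.96,98.37) → (59.66,109.71) → (65.35,120.06) → (76.69,123.36) → (87.04,117.67) (closed)

[2] `<polygon>` regular polygon, #ff00ff→engrave S386 F2311: (35.22,135.40) → (39.42,116.42) → (20.44,112.22) → (16.24,131.20) → (35.22,135.40) (closed)

[3] `<path>` cubic bezier, #000000→score S405 F1510: (33.03,93.94) → (45.05,92.73) → (48.59,108.58) → (49.09,124.70) → (51.98,124.27)

G21
G90
G00 X87.04 Y117.67
M3 S771
G01 X90.34 Y106.33 F992
G01 X84.65 Y95.98 F992
G01 X73.31 Y92.68 F992
G01 X62.96 Y98.37 F992
G01 X59.66 Y109.71 F992
G01 X65.35 Y120.06 F992
G01 X76.69 Y123.36 F992
G01 X87.04 Y117.67 F992
M5
G00 X35.22 Y135.40
M3 S386
G01 X39.42 Y116.42 F2311
G01 X20.44 Y112.22 F2311
G01 X16.24 Y131.20 F2311
G01 X35.22 Y135.40 F2311
M5
G00 X33.03 Y93.94
M3 S405
G01 X45.05 Y92.73 F1510
G01 X48.59 Y108.58 F1510
G01 X49.09 Y124.70 F1510
G01 X51.98 Y124.27 F1510
M5
G00 X0.00 Y0.00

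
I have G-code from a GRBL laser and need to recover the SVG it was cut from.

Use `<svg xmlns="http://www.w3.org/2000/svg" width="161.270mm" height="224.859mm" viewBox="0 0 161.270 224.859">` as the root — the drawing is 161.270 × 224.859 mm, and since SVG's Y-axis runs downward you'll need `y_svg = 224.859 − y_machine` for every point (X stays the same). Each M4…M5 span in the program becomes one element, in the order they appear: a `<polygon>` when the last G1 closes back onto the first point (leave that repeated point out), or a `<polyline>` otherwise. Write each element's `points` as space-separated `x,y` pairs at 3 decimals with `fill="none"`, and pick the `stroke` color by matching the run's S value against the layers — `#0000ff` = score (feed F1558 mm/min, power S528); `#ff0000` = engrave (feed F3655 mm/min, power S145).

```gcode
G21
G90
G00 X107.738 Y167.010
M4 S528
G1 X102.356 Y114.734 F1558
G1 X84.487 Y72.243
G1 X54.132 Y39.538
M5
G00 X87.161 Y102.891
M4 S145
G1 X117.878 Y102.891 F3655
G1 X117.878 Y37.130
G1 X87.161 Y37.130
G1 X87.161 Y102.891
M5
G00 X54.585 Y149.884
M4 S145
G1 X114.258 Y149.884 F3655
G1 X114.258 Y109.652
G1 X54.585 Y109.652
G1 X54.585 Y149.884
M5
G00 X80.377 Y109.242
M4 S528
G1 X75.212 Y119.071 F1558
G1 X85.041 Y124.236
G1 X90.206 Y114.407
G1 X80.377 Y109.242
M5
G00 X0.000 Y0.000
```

y_svg = 224.859 − y_m.

[1] S528→`#0000ff` (score); open run; points: 107.738,57.849 102.356,110.125 84.487,152.616 54.132,185.321

[2] S145→`#ff0000` (engrave); closed run; points: 87.161,121.968 117.878,121.968 117.878,187.729 87.161,187.729

[3] S145→`#ff0000` (engrave); closed run; points: 54.585,74.975 114.258,74.975 114.258,115.207 54.585,115.207

[4] S528→`#0000ff` (score); closed run; points: 80.377,115.617 75.212,105.788 85.041,100.623 90.206,110.452

<svg xmlns="http://www.w3.org/2000/svg" width="161.270mm" height="224.859mm" viewBox="0 0 161.270 224.859">
  <polyline points="107.738,57.849 102.356,110.125 84.487,152.616 54.132,185.321" fill="none" stroke="#0000ff"/>
  <polygon points="87.161,121.968 117.878,121.968 117.878,187.729 87.161,187.729" fill="none" stroke="#ff0000"/>
  <polygon points="54.585,74.975 114.258,74.975 114.258,115.207 54.585,115.207" fill="none" stroke="#ff0000"/>
  <polygon points="80.377,115.617 75.212,105.788 85.041,100.623 90.206,110.452" fill="none" stroke="#0000ff"/>
</svg>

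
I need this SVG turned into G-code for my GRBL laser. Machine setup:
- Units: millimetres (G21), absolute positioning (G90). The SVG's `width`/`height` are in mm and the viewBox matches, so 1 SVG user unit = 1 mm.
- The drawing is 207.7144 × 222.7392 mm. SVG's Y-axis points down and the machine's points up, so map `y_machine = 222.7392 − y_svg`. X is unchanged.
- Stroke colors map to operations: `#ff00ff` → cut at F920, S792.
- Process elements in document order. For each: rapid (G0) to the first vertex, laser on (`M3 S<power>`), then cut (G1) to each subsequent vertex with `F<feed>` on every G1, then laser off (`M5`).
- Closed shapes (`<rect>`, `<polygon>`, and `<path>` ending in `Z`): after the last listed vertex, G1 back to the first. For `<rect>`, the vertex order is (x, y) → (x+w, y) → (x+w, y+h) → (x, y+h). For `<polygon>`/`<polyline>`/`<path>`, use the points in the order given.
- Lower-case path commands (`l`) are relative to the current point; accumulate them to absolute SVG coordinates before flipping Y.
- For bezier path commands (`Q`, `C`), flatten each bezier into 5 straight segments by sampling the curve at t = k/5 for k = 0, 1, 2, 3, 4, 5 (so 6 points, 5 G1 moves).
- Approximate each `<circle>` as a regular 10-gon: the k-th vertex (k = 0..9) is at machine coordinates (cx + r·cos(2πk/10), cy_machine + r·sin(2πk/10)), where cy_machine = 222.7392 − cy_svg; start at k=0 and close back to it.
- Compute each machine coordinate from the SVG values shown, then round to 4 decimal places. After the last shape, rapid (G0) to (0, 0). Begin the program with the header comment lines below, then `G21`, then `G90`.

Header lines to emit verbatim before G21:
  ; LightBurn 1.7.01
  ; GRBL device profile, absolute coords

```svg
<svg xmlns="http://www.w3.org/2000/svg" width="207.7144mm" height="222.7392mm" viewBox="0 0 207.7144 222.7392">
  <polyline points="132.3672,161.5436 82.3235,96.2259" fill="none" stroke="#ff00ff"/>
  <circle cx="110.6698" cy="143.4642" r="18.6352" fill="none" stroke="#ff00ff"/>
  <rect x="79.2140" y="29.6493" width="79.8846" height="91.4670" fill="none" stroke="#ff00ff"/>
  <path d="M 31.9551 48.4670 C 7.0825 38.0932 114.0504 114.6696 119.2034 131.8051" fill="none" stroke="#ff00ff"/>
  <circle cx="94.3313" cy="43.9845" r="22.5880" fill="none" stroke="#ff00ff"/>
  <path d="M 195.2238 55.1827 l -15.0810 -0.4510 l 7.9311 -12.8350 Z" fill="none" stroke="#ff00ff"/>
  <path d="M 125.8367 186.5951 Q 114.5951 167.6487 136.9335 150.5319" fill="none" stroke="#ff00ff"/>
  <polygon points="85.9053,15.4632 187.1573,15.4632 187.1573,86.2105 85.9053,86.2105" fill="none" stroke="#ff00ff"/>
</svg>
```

viewBox `0 0 207.7144 222.7392` with mm width/height → 1 unit = 1 mm. Flip: y_m = 222.7392 − y_svg.

**Shape 1** — `<polyline>` line segment, stroke `#ff00ff` → cut (S792, F920). Machine vertices: (132.3672,61.1956) → (82.3235,126.5133). Open path.

**Shape 2** — `<circle>` circle, stroke `#ff00ff` → cut (S792, F920). Machine vertices: (129.3050,79.2750) → (125.7460,90.2285) → (116.4284,96.9981) → (104.9112,96.9981) → (95.5936,90.2285) → (92.0346,79.2750) → (95.5936,68.3215) → (104.9112,61.5519) → (116.4284,61.5519) → (125.7460,68.3215) → (129.3050,79.2750). Closed: final G1 returns to the first vertex.

**Shape 3** — `<rect>` rectangle, stroke `#ff00ff` → cut (S792, F920). Machine vertices: (79.2140,193.0899) → (159.0986,193.0899) → (159.0986,101.6229) → (79.2140,101.6229) → (79.2140,193.0899). Closed: final G1 returns to the first vertex.

**Shape 4** — `<path>` cubic bezier, stroke `#ff00ff` → cut (S792, F920). Control points (SVG): P0=(31.9551,48.4670), P1=(7.0825,38.0932), P2=(114.0504,114.6696), P3=(119.2034,131.8051); sampled at t=k/5. Machine vertices: (31.9551,174.2722) → (30.9832,171.2336) → (50.4375,154.3537) → (79.1026,130.6593) → (105.7631,107.1772) → (119.2034,90.9341). Open path.

**Shape 5** — `<circle>` circle, stroke `#ff00ff` → cut (S792, F920). Machine vertices: (116.9193,178.7547) → (112.6054,192.0316) → (101.3114,200.2372) → (87.3512,200.2372) → (76.0572,192.0316) → (71.7433,178.7547) → (76.0572,165.4778) → (87.3512,157.2722) → (101.3114,157.2722) → (112.6054,165.4778) → (116.9193,178.7547). Closed: final G1 returns to the first vertex.

**Shape 6** — `<path>` regular polygon, stroke `#ff00ff` → cut (S792, F920). Machine vertices: (195.2238,167.5565) → (180.1428,168.0075) → (188.0739,180.8425) → (195.2238,167.5565). Closed: final G1 returns to the first vertex.

**Shape 7** — `<path>` quadratic bezier, stroke `#ff00ff` → cut (S792, F920). Control points (SVG): P0=(125.8367,186.5951), P1=(114.5951,167.6487), P2=(136.9335,150.5319); sampled at t=k/5. Machine vertices: (125.8367,36.1441) → (122.6833,43.6495) → (122.2162,51.0085) → (124.4356,58.2211) → (129.3413,65.2874) → (136.9335,72.2073). Open path.

**Shape 8** — `<polygon>` rectangle, stroke `#ff00ff` → cut (S792, F920). Machine vertices: (85.9053,207.2760) → (187.1573,207.2760) → (187.1573,136.5287) → (85.9053,136.5287) → (85.9053,207.2760). Closed: final G1 returns to the first vertex.

; LightBurn 1.7.01
; GRBL device profile, absolute coords
G21
G90
G0 X132.3672 Y61.1956
M3 S792
G1 X82.3235 Y126.5133 F920
M5
G0 X129.3050 Y79.2750
M3 S792
G1 X125.7460 Y90.2285 F920
G1 X116.4284 Y96.9981 F920
G1 X104.9112 Y96.9981 F920
G1 X95.5936 Y90.2285 F920
G1 X92.0346 Y79.2750 F920
G1 X95.5936 Y68.3215 F920
G1 X104.9112 Y61.5519 F920
G1 X116.4284 Y61.5519 F920
G1 X125.7460 Y68.3215 F920
G1 X129.3050 Y79.2750 F920
M5
G0 X79.2140 Y193.0899
M3 S792
G1 X159.0986 Y193.0899 F920
G1 X159.0986 Y101.6229 F920
G1 X79.2140 Y101.6229 F920
G1 X79.2140 Y193.0899 F920
M5
G0 X31.9551 Y174.2722
M3 S792
G1 X30.9832 Y171.2336 F920
G1 X50.4375 Y154.3537 F920
G1 X79.1026 Y130.6593 F920
G1 X105.7631 Y107.1772 F920
G1 X119.2034 Y90.9341 F920
M5
G0 X116.9193 Y178.7547
M3 S792
G1 X112.6054 Y192.0316 F920
G1 X101.3114 Y200.2372 F920
G1 X87.3512 Y200.2372 F920
G1 X76.0572 Y192.0316 F920
G1 X71.7433 Y178.7547 F920
G1 X76.0572 Y165.4778 F920
G1 X87.3512 Y157.2722 F920
G1 X101.3114 Y157.2722 F920
G1 X112.6054 Y165.4778 F920
G1 X116.9193 Y178.7547 F920
M5
G0 X195.2238 Y167.5565
M3 S792
G1 X180.1428 Y168.0075 F920
G1 X188.0739 Y180.8425 F920
G1 X195.2238 Y167.5565 F920
M5
G0 X125.8367 Y36.1441
M3 S792
G1 X122.6833 Y43.6495 F920
G1 X122.2162 Y51.0085 F920
G1 X124.4356 Y58.2211 F920
G1 X129.3413 Y65.2874 F920
G1 X136.9335 Y72.2073 F920
M5
G0 X85.9053 Y207.2760
M3 S792
G1 X187.1573 Y207.2760 F920
G1 X187.1573 Y136.5287 F920
G1 X85.9053 Y136.5287 F920
G1 X85.9053 Y207.2760 F920
M5
G0 X0.0000 Y0.0000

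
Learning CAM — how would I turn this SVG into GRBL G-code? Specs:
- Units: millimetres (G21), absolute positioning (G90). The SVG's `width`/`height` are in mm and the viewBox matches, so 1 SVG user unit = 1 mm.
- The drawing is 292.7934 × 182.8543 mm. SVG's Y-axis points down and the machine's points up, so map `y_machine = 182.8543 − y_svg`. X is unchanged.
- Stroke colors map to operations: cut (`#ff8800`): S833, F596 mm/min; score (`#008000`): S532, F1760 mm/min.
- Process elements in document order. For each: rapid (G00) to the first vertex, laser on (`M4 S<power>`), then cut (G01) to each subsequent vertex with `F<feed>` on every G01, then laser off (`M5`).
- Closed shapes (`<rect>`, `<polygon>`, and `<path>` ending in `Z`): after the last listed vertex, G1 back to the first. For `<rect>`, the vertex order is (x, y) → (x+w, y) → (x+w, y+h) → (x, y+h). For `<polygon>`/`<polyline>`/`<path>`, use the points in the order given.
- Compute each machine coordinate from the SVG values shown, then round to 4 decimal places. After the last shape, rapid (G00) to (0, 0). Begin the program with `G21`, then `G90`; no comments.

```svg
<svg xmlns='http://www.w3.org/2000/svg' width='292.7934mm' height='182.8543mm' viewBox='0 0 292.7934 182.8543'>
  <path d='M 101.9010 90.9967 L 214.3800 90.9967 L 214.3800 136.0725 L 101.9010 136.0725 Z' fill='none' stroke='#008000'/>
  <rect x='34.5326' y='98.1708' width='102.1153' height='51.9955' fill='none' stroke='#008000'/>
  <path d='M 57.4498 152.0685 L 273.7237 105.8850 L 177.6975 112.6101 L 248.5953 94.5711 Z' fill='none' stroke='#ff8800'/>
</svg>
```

G21
G90
G00 X101.9010 Y91.8576
M4 S532
G01 X214.3800 Y91.8576 F1760
G01 X214.3800 Y46.7818 F1760
G01 X101.9010 Y46.7818 F1760
G01 X101.9010 Y91.8576 F1760
M5
G00 X34.5326 Y84.6835
M4 S532
G01 X136.6479 Y84.6835 F1760
G01 X136.6479 Y32.6880 F1760
G01 X34.5326 Y32.6880 F1760
G01 X34.5326 Y84.6835 F1760
M5
G00 X57.4498 Y30.7858
M4 S833
G01 X273.7237 Y76.9693 F596
G01 X177.6975 Y70.2442 F596
G01 X248.5953 Y88.2832 F596
G01 X57.4498 Y30.7858 F596
M5
G00 X0.0000 Y0.0000

Since the viewBox matches the mm dimensions, user units are millimetres directly. The only transform is the Y-flip y_m = 182.8543 − y_svg.

Shape 1 is a rectangle drawn with `<path>`. Its stroke #008000 means score at S532, F1760. After flipping Y the toolpath is (101.9010,91.8576) → (214.3800,91.8576) → (214.3800,46.7818) → (101.9010,46.7818) → (101.9010,91.8576), returning to the start.

Shape 2 is a rectangle drawn with `<rect>`. Its stroke #008000 means score at S532, F1760. After flipping Y the toolpath is (34.5326,84.6835) → (136.6479,84.6835) → (136.6479,32.6880) → (34.5326,32.6880) → (34.5326,84.6835), returning to the start.

Shape 3 is a closed polygon drawn with `<path>`. Its stroke #ff8800 means cut at S833, F596. After flipping Y the toolpath is (57.4498,30.7858) → (273.7237,76.9693) → (177.6975,70.2442) → (248.5953,88.2832) → (57.4498,30.7858), returning to the start.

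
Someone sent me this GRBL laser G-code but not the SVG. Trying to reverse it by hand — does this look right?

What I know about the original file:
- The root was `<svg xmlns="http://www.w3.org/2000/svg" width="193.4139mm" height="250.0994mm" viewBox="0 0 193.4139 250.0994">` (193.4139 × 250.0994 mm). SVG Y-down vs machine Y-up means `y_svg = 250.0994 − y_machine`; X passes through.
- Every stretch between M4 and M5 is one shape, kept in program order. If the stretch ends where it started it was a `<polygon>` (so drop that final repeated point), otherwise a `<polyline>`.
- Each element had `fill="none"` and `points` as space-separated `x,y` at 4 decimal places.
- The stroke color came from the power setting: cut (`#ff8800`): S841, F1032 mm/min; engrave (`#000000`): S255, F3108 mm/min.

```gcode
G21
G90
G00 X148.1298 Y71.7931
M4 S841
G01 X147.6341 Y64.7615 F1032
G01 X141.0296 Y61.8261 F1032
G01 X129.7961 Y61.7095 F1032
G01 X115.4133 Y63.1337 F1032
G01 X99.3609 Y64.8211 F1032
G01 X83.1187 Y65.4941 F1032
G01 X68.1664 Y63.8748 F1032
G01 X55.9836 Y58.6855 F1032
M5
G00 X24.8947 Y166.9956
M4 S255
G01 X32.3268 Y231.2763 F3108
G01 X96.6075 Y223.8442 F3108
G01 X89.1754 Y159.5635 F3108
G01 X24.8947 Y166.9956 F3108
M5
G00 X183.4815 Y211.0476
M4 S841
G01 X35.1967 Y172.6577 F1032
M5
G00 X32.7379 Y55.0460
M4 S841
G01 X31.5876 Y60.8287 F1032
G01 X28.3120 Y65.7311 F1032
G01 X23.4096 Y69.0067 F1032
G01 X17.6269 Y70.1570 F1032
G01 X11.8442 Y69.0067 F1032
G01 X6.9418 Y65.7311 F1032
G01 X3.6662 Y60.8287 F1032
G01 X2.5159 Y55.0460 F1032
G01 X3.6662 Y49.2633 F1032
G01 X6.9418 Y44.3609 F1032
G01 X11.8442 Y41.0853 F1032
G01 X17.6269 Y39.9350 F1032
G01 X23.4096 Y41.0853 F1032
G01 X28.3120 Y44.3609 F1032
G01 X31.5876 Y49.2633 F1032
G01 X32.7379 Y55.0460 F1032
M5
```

<svg xmlns="http://www.w3.org/2000/svg" width="193.4139mm" height="250.0994mm" viewBox="0 0 193.4139 250.0994">
  <polyline points="148.1298,178.3063 147.6341,185.3379 141.0296,188.2733 129.7961,188.3899 115.4133,186.9657 99.3609,185.2783 83.1187,184.6053 68.1664,186.2246 55.9836,191.4139" fill="none" stroke="#ff8800"/>
  <polygon points="24.8947,83.1038 32.3268,18.8231 96.6075,26.2552 89.1754,90.5359" fill="none" stroke="#000000"/>
  <polyline points="183.4815,39.0518 35.1967,77.4417" fill="none" stroke="#ff8800"/>
  <polygon points="32.7379,195.0534 31.5876,189.2707 28.3120,184.3683 23.4096,181.0927 17.6269,179.9424 11.8442,181.0927 6.9418,184.3683 3.6662,189.2707 2.5159,195.0534 3.6662,200.8361 6.9418,205.7385 11.8442,209.0141 17.6269,210.1644 23.4096,209.0141 28.3120,205.7385 31.5876,200.8361" fill="none" stroke="#ff8800"/>
</svg>

Machine Y-up, SVG Y-down with viewBox height 250.0994, so y_svg = 250.0994 − y_machine; X carries over.

Run 1: the run's S841 means `#ff8800` (cut). The run is open, so emit a `<polyline>` with points (Y-flipped): 148.1298,178.3063 147.6341,185.3379 141.0296,188.2733 129.7961,188.3899 115.4133,186.9657 99.3609,185.2783 83.1187,184.6053 68.1664,186.2246 55.9836,191.4139.

Run 2: the run's S255 means `#000000` (engrave). The run returns to its start, so emit a `<polygon>` with points (Y-flipped): 24.8947,83.1038 32.3268,18.8231 96.6075,26.2552 89.1754,90.5359.

Run 3: S841 ⇒ cut layer `#ff8800`. The run is open, so emit a `<polyline>` with points (Y-flipped): 183.4815,39.0518 35.1967,77.4417.

Run 4: S841 ⇒ cut layer `#ff8800`. The run returns to its start, so emit a `<polygon>` with points (Y-flipped): 32.7379,195.0534 31.5876,189.2707 28.3120,184.3683 23.4096,181.0927 17.6269,179.9424 11.8442,181.0927 6.9418,184.3683 3.6662,189.2707 2.5159,195.0534 3.6662,200.8361 6.9418,205.7385 11.8442,209.0141 17.6269,210.1644 23.4096,209.0141 28.3120,205.7385 31.5876,200.8361.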